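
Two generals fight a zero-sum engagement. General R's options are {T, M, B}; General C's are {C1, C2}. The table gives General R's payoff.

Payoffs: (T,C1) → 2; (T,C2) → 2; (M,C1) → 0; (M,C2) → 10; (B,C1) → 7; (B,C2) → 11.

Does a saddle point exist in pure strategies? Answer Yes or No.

Row minima: T → 2, M → 0, B → 7; maximin = 7.
Column maxima: C1 → 7, C2 → 11; minimax = 7.
maximin = minimax = 7, so a saddle point exists.

Yes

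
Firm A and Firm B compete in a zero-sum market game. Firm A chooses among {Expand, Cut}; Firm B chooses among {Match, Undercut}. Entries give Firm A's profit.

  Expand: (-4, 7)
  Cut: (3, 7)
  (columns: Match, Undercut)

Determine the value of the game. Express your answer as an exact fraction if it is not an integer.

Row minima: Expand → -4, Cut → 3; maximin = 3.
Column maxima: Match → 3, Undercut → 7; minimax = 3.
Since maximin = minimax = 3, there is a saddle point and the value is 3.

3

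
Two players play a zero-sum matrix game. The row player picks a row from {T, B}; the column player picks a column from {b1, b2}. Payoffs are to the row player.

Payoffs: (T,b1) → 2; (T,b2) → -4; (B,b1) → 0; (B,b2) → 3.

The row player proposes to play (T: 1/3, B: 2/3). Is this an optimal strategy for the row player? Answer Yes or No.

Yes

Against b1 this mix gives (1/3)·2 + (2/3)·0 = 2/3.
Against b2 this mix gives (1/3)·(-4) + (2/3)·3 = 2/3.
All of the column player's active replies (b1, b2) yield 2/3, and no column does worse for the row player. The mix makes the column player indifferent and guarantees 2/3, so it is optimal.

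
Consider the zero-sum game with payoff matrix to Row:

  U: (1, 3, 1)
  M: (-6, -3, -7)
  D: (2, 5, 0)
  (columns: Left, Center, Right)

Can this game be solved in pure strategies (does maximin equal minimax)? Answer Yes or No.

Yes

Row minima: U → 1, M → -7, D → 0; maximin = 1.
Column maxima: Left → 2, Center → 5, Right → 1; minimax = 1.
maximin = minimax = 1, so a saddle point exists.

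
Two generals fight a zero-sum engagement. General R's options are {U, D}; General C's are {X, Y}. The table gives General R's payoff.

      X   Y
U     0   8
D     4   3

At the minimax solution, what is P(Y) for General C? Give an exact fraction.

4/9

Row minima: U → 0, D → 3; maximin = 3.
Column maxima: X → 4, Y → 8; minimax = 4.
3 ≠ 4, so there is no saddle point; optimal play is mixed.
Let General R play U with probability p. Expected payoff against X: 0p + 4(1−p) = −4p + 4; against Y: 8p + 3(1−p) = 5p + 3.
Setting these equal: −4p + 4 = 5p + 3 ⇒ −9p = -1 ⇒ p = 1/9, and the value is (-4)·(1/9) + 4 = 32/9.
For General C: with q = P(X), equating U's and D's payoffs gives −8q + 8 = q + 3 ⇒ q = 5/9.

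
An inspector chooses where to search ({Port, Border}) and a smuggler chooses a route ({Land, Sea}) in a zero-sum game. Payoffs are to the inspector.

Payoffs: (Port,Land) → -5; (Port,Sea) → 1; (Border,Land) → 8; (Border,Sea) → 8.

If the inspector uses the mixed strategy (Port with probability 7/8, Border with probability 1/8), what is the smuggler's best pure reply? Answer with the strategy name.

If the smuggler plays Land, the inspector's expected payoff is (7/8)·(-5) + (1/8)·8 = -27/8.
If the smuggler plays Sea, the inspector's expected payoff is (7/8)·1 + (1/8)·8 = 15/8.
The smuggler minimizes the inspector's payoff; the smallest is -27/8, so the best response is Land.

Land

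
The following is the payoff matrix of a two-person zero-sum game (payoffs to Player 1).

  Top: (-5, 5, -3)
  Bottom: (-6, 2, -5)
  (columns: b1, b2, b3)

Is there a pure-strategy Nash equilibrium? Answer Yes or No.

Yes

Row minima: Top → -5, Bottom → -6; maximin = -5.
Column maxima: b1 → -5, b2 → 5, b3 → -3; minimax = -5.
maximin = minimax = -5, so a saddle point exists.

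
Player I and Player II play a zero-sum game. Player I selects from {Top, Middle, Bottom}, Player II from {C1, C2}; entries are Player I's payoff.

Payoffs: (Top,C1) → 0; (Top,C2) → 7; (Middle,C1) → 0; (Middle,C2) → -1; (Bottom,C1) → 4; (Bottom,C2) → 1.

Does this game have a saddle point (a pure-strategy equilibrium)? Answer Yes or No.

Row minima: Top → 0, Middle → -1, Bottom → 1; maximin = 1.
Column maxima: C1 → 4, C2 → 7; minimax = 4.
1 ≠ 4, so no pure-strategy equilibrium exists.

No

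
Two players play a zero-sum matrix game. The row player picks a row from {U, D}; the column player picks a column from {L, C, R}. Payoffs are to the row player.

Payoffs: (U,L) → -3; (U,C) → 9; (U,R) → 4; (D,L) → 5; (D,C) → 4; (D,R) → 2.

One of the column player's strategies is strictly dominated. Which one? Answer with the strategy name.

R holds the row player's payoff strictly below C in every row: 4 < 9, 2 < 4.
So C is strictly dominated for the column player.

C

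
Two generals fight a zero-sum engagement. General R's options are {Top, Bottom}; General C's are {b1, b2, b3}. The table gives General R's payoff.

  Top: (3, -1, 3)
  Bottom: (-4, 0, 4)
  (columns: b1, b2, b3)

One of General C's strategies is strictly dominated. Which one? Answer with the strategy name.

b3

b2 holds General R's payoff strictly below b3 in every row: -1 < 3, 0 < 4.
So b3 is strictly dominated for General C.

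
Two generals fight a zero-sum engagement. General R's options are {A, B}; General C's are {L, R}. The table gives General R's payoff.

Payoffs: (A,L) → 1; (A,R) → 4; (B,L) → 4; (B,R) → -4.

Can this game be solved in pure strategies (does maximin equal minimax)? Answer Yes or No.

Row minima: A → 1, B → -4; maximin = 1.
Column maxima: L → 4, R → 4; minimax = 4.
1 ≠ 4, so no pure-strategy equilibrium exists.

No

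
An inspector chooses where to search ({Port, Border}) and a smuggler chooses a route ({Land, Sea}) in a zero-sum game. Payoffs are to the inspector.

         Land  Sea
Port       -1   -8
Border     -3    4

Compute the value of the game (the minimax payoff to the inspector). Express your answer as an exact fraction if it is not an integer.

-2

Row minima: Port → -8, Border → -3; maximin = -3.
Column maxima: Land → -1, Sea → 4; minimax = -1.
-3 ≠ -1, so there is no saddle point; optimal play is mixed.
Let the inspector play Port with probability p. Expected payoff against Land: (-1)p + (-3)(1−p) = 2p − 3; against Sea: (-8)p + 4(1−p) = −12p + 4.
Setting these equal: 2p − 3 = −12p + 4 ⇒ 14p = 7 ⇒ p = 1/2, and the value is (2)·(1/2) − 3 = -2.
For the smuggler: with q = P(Land), equating Port's and Border's payoffs gives 7q − 8 = −7q + 4 ⇒ q = 6/7.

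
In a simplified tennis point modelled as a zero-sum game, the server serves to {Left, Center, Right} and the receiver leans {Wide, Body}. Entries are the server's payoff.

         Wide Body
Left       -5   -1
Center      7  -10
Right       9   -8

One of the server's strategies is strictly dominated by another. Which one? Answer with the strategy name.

Center

Right gives a strictly higher payoff than Center against every column: 9 > 7, -8 > -10.
So Center is strictly dominated and the server never plays it.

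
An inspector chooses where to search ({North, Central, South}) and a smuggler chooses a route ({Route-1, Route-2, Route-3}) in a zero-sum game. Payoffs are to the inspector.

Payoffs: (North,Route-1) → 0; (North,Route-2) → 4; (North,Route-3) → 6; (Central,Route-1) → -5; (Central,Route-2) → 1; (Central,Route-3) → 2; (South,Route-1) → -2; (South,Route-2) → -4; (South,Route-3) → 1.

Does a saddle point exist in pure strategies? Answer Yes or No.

Yes

Row minima: North → 0, Central → -5, South → -4; maximin = 0.
Column maxima: Route-1 → 0, Route-2 → 4, Route-3 → 6; minimax = 0.
maximin = minimax = 0, so a saddle point exists.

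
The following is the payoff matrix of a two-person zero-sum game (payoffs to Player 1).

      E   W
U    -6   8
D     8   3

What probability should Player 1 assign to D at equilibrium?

14/19

Row minima: U → -6, D → 3; maximin = 3.
Column maxima: E → 8, W → 8; minimax = 8.
3 ≠ 8, so there is no saddle point; optimal play is mixed.
Let Player 1 play U with probability p. Expected payoff against E: (-6)p + 8(1−p) = −14p + 8; against W: 8p + 3(1−p) = 5p + 3.
Setting these equal: −14p + 8 = 5p + 3 ⇒ −19p = -5 ⇒ p = 5/19, and the value is (-14)·(5/19) + 8 = 82/19.
For Player 2: with q = P(E), equating U's and D's payoffs gives −14q + 8 = 5q + 3 ⇒ q = 5/19.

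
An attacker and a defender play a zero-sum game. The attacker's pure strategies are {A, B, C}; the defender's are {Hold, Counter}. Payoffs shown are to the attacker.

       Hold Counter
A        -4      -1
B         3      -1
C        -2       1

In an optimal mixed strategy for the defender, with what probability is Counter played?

5/7

Row minima: A → -4, B → -1, C → -2; maximin = -1.
Column maxima: Hold → 3, Counter → 1; minimax = 1.
-1 ≠ 1, so there is no saddle point; optimal play is mixed.
A is strictly dominated by C, so the attacker never plays it.
On the remaining 2×2 (B, C vs Hold, Counter):
Let the attacker play B with probability p. Expected payoff against Hold: 3p + (-2)(1−p) = 5p − 2; against Counter: (-1)p + 1(1−p) = −2p + 1.
Setting these equal: 5p − 2 = −2p + 1 ⇒ 7p = 3 ⇒ p = 3/7, and the value is (5)·(3/7) − 2 = 1/7.
For the defender: with q = P(Hold), equating B's and C's payoffs gives 4q − 1 = −3q + 1 ⇒ q = 2/7.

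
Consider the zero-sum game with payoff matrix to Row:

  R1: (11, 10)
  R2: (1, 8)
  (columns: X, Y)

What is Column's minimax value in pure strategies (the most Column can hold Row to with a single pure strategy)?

10

Column maxima: X → 11, Y → 10.
The smallest of these is 10.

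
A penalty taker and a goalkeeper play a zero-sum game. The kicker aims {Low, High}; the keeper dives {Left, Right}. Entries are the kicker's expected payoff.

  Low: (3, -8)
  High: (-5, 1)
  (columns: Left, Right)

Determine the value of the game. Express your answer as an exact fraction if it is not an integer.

Row minima: Low → -8, High → -5; maximin = -5.
Column maxima: Left → 3, Right → 1; minimax = 1.
-5 ≠ 1, so there is no saddle point; optimal play is mixed.
Let the kicker play Low with probability p. Expected payoff against Left: 3p + (-5)(1−p) = 8p − 5; against Right: (-8)p + 1(1−p) = −9p + 1.
Setting these equal: 8p − 5 = −9p + 1 ⇒ 17p = 6 ⇒ p = 6/17, and the value is (8)·(6/17) − 5 = -37/17.
For the keeper: with q = P(Left), equating Low's and High's payoffs gives 11q − 8 = −6q + 1 ⇒ q = 9/17.

-37/17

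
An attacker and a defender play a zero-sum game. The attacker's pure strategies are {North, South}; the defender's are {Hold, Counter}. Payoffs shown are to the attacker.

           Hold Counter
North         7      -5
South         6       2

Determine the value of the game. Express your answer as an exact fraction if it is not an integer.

Row minima: North → -5, South → 2; maximin = 2.
Column maxima: Hold → 7, Counter → 2; minimax = 2.
Since maximin = minimax = 2, there is a saddle point and the value is 2.

2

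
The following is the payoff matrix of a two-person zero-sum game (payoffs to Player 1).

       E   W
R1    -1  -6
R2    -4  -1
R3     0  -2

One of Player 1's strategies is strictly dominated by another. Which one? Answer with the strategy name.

R1

R3 gives a strictly higher payoff than R1 against every column: 0 > -1, -2 > -6.
So R1 is strictly dominated and Player 1 never plays it.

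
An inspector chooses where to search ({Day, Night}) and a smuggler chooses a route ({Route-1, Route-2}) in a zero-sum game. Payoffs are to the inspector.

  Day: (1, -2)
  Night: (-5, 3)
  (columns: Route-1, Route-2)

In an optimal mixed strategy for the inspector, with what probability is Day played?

Row minima: Day → -2, Night → -5; maximin = -2.
Column maxima: Route-1 → 1, Route-2 → 3; minimax = 1.
-2 ≠ 1, so there is no saddle point; optimal play is mixed.
Let the inspector play Day with probability p. Expected payoff against Route-1: 1p + (-5)(1−p) = 6p − 5; against Route-2: (-2)p + 3(1−p) = −5p + 3.
Setting these equal: 6p − 5 = −5p + 3 ⇒ 11p = 8 ⇒ p = 8/11, and the value is (6)·(8/11) − 5 = -7/11.
For the smuggler: with q = P(Route-1), equating Day's and Night's payoffs gives 3q − 2 = −8q + 3 ⇒ q = 5/11.

8/11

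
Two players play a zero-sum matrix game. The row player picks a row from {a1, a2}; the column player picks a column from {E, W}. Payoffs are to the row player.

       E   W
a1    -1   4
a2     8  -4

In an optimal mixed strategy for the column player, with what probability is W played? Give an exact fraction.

9/17

Row minima: a1 → -1, a2 → -4; maximin = -1.
Column maxima: E → 8, W → 4; minimax = 4.
-1 ≠ 4, so there is no saddle point; optimal play is mixed.
Let the row player play a1 with probability p. Expected payoff against E: (-1)p + 8(1−p) = −9p + 8; against W: 4p + (-4)(1−p) = 8p − 4.
Setting these equal: −9p + 8 = 8p − 4 ⇒ −17p = -12 ⇒ p = 12/17, and the value is (-9)·(12/17) + 8 = 28/17.
For the column player: with q = P(E), equating a1's and a2's payoffs gives −5q + 4 = 12q − 4 ⇒ q = 8/17.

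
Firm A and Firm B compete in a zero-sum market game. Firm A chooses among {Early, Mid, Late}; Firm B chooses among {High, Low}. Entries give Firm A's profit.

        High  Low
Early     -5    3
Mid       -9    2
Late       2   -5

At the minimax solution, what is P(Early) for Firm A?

Row minima: Early → -5, Mid → -9, Late → -5; maximin = -5.
Column maxima: High → 2, Low → 3; minimax = 2.
-5 ≠ 2, so there is no saddle point; optimal play is mixed.
Mid is strictly dominated by Early, so Firm A never plays it.
On the remaining 2×2 (Early, Late vs High, Low):
Let Firm A play Early with probability p. Expected payoff against High: (-5)p + 2(1−p) = −7p + 2; against Low: 3p + (-5)(1−p) = 8p − 5.
Setting these equal: −7p + 2 = 8p − 5 ⇒ −15p = -7 ⇒ p = 7/15, and the value is (-7)·(7/15) + 2 = -19/15.
For Firm B: with q = P(High), equating Early's and Late's payoffs gives −8q + 3 = 7q − 5 ⇒ q = 8/15.

7/15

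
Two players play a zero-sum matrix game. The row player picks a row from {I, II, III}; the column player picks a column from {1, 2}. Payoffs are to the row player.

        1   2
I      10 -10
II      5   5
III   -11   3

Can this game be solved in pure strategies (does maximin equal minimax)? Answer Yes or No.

Yes

Row minima: I → -10, II → 5, III → -11; maximin = 5.
Column maxima: 1 → 10, 2 → 5; minimax = 5.
maximin = minimax = 5, so a saddle point exists.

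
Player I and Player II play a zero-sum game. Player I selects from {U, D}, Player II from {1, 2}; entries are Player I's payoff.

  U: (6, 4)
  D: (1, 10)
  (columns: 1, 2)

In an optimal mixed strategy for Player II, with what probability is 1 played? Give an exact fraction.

Row minima: U → 4, D → 1; maximin = 4.
Column maxima: 1 → 6, 2 → 10; minimax = 6.
4 ≠ 6, so there is no saddle point; optimal play is mixed.
Let Player I play U with probability p. Expected payoff against 1: 6p + 1(1−p) = 5p + 1; against 2: 4p + 10(1−p) = −6p + 10.
Setting these equal: 5p + 1 = −6p + 10 ⇒ 11p = 9 ⇒ p = 9/11, and the value is (5)·(9/11) + 1 = 56/11.
For Player II: with q = P(1), equating U's and D's payoffs gives 2q + 4 = −9q + 10 ⇒ q = 6/11.

6/11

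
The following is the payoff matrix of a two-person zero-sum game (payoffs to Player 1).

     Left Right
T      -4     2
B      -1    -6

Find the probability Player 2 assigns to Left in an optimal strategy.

Row minima: T → -4, B → -6; maximin = -4.
Column maxima: Left → -1, Right → 2; minimax = -1.
-4 ≠ -1, so there is no saddle point; optimal play is mixed.
Let Player 1 play T with probability p. Expected payoff against Left: (-4)p + (-1)(1−p) = −3p − 1; against Right: 2p + (-6)(1−p) = 8p − 6.
Setting these equal: −3p − 1 = 8p − 6 ⇒ −11p = -5 ⇒ p = 5/11, and the value is (-3)·(5/11) − 1 = -26/11.
For Player 2: with q = P(Left), equating T's and B's payoffs gives −6q + 2 = 5q − 6 ⇒ q = 8/11.

8/11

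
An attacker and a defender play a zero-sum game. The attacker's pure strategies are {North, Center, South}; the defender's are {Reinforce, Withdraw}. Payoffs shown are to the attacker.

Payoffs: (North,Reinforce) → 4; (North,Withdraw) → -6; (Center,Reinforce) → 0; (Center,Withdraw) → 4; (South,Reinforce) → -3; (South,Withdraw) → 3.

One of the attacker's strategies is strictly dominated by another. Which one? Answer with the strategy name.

South

Center gives a strictly higher payoff than South against every column: 0 > -3, 4 > 3.
So South is strictly dominated and the attacker never plays it.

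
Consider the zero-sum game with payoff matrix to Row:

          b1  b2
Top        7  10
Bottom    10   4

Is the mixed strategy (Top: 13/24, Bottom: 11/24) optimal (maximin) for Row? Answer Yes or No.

No

Against b1 this mix gives (13/24)·7 + (11/24)·10 = 67/8.
Against b2 this mix gives (13/24)·10 + (11/24)·4 = 29/4.
Column will play b2, holding Row to 29/4. Shifting weight toward the row that does better against b2 would raise this floor (the equalizing mix achieves 8 against both b2 and b1), so the proposed strategy is not optimal.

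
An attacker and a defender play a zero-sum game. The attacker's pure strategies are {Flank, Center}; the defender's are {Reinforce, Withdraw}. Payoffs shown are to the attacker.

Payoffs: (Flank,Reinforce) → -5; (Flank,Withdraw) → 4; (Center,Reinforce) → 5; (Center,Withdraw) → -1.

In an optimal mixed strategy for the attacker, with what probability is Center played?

3/5

Row minima: Flank → -5, Center → -1; maximin = -1.
Column maxima: Reinforce → 5, Withdraw → 4; minimax = 4.
-1 ≠ 4, so there is no saddle point; optimal play is mixed.
Let the attacker play Flank with probability p. Expected payoff against Reinforce: (-5)p + 5(1−p) = −10p + 5; against Withdraw: 4p + (-1)(1−p) = 5p − 1.
Setting these equal: −10p + 5 = 5p − 1 ⇒ −15p = -6 ⇒ p = 2/5, and the value is (-10)·(2/5) + 5 = 1.
For the defender: with q = P(Reinforce), equating Flank's and Center's payoffs gives −9q + 4 = 6q − 1 ⇒ q = 1/3.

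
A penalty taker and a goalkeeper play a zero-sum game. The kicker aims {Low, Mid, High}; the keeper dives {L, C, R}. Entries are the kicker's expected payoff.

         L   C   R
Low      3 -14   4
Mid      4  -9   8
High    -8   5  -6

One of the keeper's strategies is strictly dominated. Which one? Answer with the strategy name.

R

L holds the kicker's payoff strictly below R in every row: 3 < 4, 4 < 8, -8 < -6.
So R is strictly dominated for the keeper.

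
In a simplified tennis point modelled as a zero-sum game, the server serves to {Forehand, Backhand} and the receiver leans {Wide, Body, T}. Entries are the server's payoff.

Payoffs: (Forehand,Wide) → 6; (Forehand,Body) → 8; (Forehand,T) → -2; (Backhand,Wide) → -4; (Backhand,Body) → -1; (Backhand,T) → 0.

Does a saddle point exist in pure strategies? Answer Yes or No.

No

Row minima: Forehand → -2, Backhand → -4; maximin = -2.
Column maxima: Wide → 6, Body → 8, T → 0; minimax = 0.
-2 ≠ 0, so no pure-strategy equilibrium exists.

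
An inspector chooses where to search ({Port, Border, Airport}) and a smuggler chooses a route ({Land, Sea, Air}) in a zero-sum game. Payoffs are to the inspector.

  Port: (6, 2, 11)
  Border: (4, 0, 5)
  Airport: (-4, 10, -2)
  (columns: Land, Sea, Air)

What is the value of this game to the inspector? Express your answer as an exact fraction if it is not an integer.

34/9

Row minima: Port → 2, Border → 0, Airport → -4; maximin = 2.
Column maxima: Land → 6, Sea → 10, Air → 11; minimax = 6.
2 ≠ 6, so there is no saddle point; optimal play is mixed.
Border is strictly dominated by Port, so the inspector never plays it.
Air is strictly dominated by Land (it gives the inspector strictly more in every row), so the smuggler never plays it.
On the remaining 2×2 (Port, Airport vs Land, Sea):
Let the inspector play Port with probability p. Expected payoff against Land: 6p + (-4)(1−p) = 10p − 4; against Sea: 2p + 10(1−p) = −8p + 10.
Setting these equal: 10p − 4 = −8p + 10 ⇒ 18p = 14 ⇒ p = 7/9, and the value is (10)·(7/9) − 4 = 34/9.
For the smuggler: with q = P(Land), equating Port's and Airport's payoffs gives 4q + 2 = −14q + 10 ⇒ q = 4/9.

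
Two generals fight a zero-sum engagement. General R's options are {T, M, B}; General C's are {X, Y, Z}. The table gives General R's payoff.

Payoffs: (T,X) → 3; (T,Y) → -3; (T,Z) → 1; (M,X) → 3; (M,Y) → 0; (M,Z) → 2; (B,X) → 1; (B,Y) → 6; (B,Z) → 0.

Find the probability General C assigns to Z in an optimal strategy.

3/4

Row minima: T → -3, M → 0, B → 0; maximin = 0.
Column maxima: X → 3, Y → 6, Z → 2; minimax = 2.
0 ≠ 2, so there is no saddle point; optimal play is mixed.
X is strictly dominated by Z (it gives General R strictly more in every row), so General C never plays it.
With X eliminated, T is strictly dominated by M (M gives General R strictly more in every remaining column), so General R never plays it.
On the remaining 2×2 (M, B vs Y, Z):
Let General R play M with probability p. Expected payoff against Y: 0p + 6(1−p) = −6p + 6; against Z: 2p + 0(1−p) = 2p.
Setting these equal: −6p + 6 = 2p ⇒ −8p = -6 ⇒ p = 3/4, and the value is (-6)·(3/4) + 6 = 3/2.
For General C: with q = P(Y), equating M's and B's payoffs gives −2q + 2 = 6q ⇒ q = 1/4.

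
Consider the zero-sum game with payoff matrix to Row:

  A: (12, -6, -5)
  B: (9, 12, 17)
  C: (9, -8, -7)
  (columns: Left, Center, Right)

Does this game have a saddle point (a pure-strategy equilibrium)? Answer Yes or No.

No

Row minima: A → -6, B → 9, C → -8; maximin = 9.
Column maxima: Left → 12, Center → 12, Right → 17; minimax = 12.
9 ≠ 12, so no pure-strategy equilibrium exists.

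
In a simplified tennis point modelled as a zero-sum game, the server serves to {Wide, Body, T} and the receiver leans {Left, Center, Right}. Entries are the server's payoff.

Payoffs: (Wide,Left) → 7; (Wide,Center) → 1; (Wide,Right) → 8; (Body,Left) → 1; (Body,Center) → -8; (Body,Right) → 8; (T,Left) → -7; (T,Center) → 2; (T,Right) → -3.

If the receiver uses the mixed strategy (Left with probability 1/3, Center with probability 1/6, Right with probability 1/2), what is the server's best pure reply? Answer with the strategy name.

Expected payoff of Wide: (1/3)·7 + (1/6)·1 + (1/2)·8 = 13/2.
Expected payoff of Body: (1/3)·1 + (1/6)·(-8) + (1/2)·8 = 3.
Expected payoff of T: (1/3)·(-7) + (1/6)·2 + (1/2)·(-3) = -7/2.
The largest is 13/2, so the server's best response is Wide.

Wide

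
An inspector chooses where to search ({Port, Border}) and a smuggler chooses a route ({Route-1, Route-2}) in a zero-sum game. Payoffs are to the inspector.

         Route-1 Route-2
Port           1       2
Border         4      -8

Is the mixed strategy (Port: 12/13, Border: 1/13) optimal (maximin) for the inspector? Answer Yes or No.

Yes

Against Route-1 this mix gives (12/13)·1 + (1/13)·4 = 16/13.
Against Route-2 this mix gives (12/13)·2 + (1/13)·(-8) = 16/13.
All of the smuggler's active replies (Route-1, Route-2) yield 16/13, and no column does worse for the inspector. The mix makes the smuggler indifferent and guarantees 16/13, so it is optimal.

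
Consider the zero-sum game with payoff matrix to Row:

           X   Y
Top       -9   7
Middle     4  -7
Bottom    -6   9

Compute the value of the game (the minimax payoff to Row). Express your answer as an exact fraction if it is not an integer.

-3/13

Row minima: Top → -9, Middle → -7, Bottom → -6; maximin = -6.
Column maxima: X → 4, Y → 9; minimax = 4.
-6 ≠ 4, so there is no saddle point; optimal play is mixed.
Top is strictly dominated by Bottom, so Row never plays it.
On the remaining 2×2 (Middle, Bottom vs X, Y):
Let Row play Middle with probability p. Expected payoff against X: 4p + (-6)(1−p) = 10p − 6; against Y: (-7)p + 9(1−p) = −16p + 9.
Setting these equal: 10p − 6 = −16p + 9 ⇒ 26p = 15 ⇒ p = 15/26, and the value is (10)·(15/26) − 6 = -3/13.
For Column: with q = P(X), equating Middle's and Bottom's payoffs gives 11q − 7 = −15q + 9 ⇒ q = 8/13.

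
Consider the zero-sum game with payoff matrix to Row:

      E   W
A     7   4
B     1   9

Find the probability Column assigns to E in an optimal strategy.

5/11

Row minima: A → 4, B → 1; maximin = 4.
Column maxima: E → 7, W → 9; minimax = 7.
4 ≠ 7, so there is no saddle point; optimal play is mixed.
Let Row play A with probability p. Expected payoff against E: 7p + 1(1−p) = 6p + 1; against W: 4p + 9(1−p) = −5p + 9.
Setting these equal: 6p + 1 = −5p + 9 ⇒ 11p = 8 ⇒ p = 8/11, and the value is (6)·(8/11) + 1 = 59/11.
For Column: with q = P(E), equating A's and B's payoffs gives 3q + 4 = −8q + 9 ⇒ q = 5/11.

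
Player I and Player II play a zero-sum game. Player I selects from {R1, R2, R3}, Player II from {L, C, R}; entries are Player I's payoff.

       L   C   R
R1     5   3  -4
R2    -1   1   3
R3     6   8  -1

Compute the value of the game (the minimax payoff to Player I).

17/11

Row minima: R1 → -4, R2 → -1, R3 → -1; maximin = -1.
Column maxima: L → 6, C → 8, R → 3; minimax = 3.
-1 ≠ 3, so there is no saddle point; optimal play is mixed.
R1 is strictly dominated by R3, so Player I never plays it.
With R1 eliminated, C is strictly dominated by L (it gives Player I strictly more in every remaining row), so Player II never plays it.
On the remaining 2×2 (R2, R3 vs L, R):
Let Player I play R2 with probability p. Expected payoff against L: (-1)p + 6(1−p) = −7p + 6; against R: 3p + (-1)(1−p) = 4p − 1.
Setting these equal: −7p + 6 = 4p − 1 ⇒ −11p = -7 ⇒ p = 7/11, and the value is (-7)·(7/11) + 6 = 17/11.
For Player II: with q = P(L), equating R2's and R3's payoffs gives −4q + 3 = 7q − 1 ⇒ q = 4/11.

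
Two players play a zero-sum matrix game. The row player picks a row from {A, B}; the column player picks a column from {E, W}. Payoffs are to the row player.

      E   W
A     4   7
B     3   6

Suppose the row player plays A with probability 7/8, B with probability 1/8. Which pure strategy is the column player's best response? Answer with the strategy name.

E

If the column player plays E, the row player's expected payoff is (7/8)·4 + (1/8)·3 = 31/8.
If the column player plays W, the row player's expected payoff is (7/8)·7 + (1/8)·6 = 55/8.
The column player minimizes the row player's payoff; the smallest is 31/8, so the best response is E.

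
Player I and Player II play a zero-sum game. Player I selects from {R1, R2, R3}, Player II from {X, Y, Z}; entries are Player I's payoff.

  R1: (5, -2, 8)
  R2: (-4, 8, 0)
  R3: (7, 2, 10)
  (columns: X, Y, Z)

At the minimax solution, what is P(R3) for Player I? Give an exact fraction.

Row minima: R1 → -2, R2 → -4, R3 → 2; maximin = 2.
Column maxima: X → 7, Y → 8, Z → 10; minimax = 7.
2 ≠ 7, so there is no saddle point; optimal play is mixed.
R1 is strictly dominated by R3, so Player I never plays it.
Z is strictly dominated by X (it gives Player I strictly more in every row), so Player II never plays it.
On the remaining 2×2 (R2, R3 vs X, Y):
Let Player I play R2 with probability p. Expected payoff against X: (-4)p + 7(1−p) = −11p + 7; against Y: 8p + 2(1−p) = 6p + 2.
Setting these equal: −11p + 7 = 6p + 2 ⇒ −17p = -5 ⇒ p = 5/17, and the value is (-11)·(5/17) + 7 = 64/17.
For Player II: with q = P(X), equating R2's and R3's payoffs gives −12q + 8 = 5q + 2 ⇒ q = 6/17.

12/17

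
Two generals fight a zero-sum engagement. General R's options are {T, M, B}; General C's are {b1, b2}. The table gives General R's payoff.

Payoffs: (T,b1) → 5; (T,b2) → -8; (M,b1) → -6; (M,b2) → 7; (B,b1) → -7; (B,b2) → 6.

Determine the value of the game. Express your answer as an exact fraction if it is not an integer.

Row minima: T → -8, M → -6, B → -7; maximin = -6.
Column maxima: b1 → 5, b2 → 7; minimax = 5.
-6 ≠ 5, so there is no saddle point; optimal play is mixed.
B is strictly dominated by M, so General R never plays it.
On the remaining 2×2 (T, M vs b1, b2):
Let General R play T with probability p. Expected payoff against b1: 5p + (-6)(1−p) = 11p − 6; against b2: (-8)p + 7(1−p) = −15p + 7.
Setting these equal: 11p − 6 = −15p + 7 ⇒ 26p = 13 ⇒ p = 1/2, and the value is (11)·(1/2) − 6 = -1/2.
For General C: with q = P(b1), equating T's and M's payoffs gives 13q − 8 = −13q + 7 ⇒ q = 15/26.

-1/2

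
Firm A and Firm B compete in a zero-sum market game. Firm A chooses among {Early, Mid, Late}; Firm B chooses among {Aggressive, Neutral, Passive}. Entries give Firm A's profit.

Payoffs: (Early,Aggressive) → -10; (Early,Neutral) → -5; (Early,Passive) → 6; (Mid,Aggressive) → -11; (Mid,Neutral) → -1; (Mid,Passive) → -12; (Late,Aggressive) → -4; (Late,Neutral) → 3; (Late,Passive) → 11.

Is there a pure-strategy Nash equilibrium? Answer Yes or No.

Yes

Row minima: Early → -10, Mid → -12, Late → -4; maximin = -4.
Column maxima: Aggressive → -4, Neutral → 3, Passive → 11; minimax = -4.
maximin = minimax = -4, so a saddle point exists.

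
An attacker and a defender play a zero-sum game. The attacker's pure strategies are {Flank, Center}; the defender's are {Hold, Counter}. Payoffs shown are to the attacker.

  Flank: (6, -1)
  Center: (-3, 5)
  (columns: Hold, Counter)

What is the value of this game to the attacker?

9/5

Row minima: Flank → -1, Center → -3; maximin = -1.
Column maxima: Hold → 6, Counter → 5; minimax = 5.
-1 ≠ 5, so there is no saddle point; optimal play is mixed.
Let the attacker play Flank with probability p. Expected payoff against Hold: 6p + (-3)(1−p) = 9p − 3; against Counter: (-1)p + 5(1−p) = −6p + 5.
Setting these equal: 9p − 3 = −6p + 5 ⇒ 15p = 8 ⇒ p = 8/15, and the value is (9)·(8/15) − 3 = 9/5.
For the defender: with q = P(Hold), equating Flank's and Center's payoffs gives 7q − 1 = −8q + 5 ⇒ q = 2/5.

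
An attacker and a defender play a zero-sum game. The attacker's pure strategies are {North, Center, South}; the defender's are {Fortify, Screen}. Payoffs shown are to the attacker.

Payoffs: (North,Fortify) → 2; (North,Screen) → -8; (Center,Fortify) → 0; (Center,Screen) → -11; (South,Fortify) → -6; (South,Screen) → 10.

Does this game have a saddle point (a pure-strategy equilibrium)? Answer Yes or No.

No

Row minima: North → -8, Center → -11, South → -6; maximin = -6.
Column maxima: Fortify → 2, Screen → 10; minimax = 2.
-6 ≠ 2, so no pure-strategy equilibrium exists.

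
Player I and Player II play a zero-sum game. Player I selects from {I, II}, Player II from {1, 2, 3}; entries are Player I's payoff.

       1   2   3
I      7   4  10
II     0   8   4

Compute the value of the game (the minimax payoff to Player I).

56/11

Row minima: I → 4, II → 0; maximin = 4.
Column maxima: 1 → 7, 2 → 8, 3 → 10; minimax = 7.
4 ≠ 7, so there is no saddle point; optimal play is mixed.
3 is strictly dominated by 1 (it gives Player I strictly more in every row), so Player II never plays it.
On the remaining 2×2 (I, II vs 1, 2):
Let Player I play I with probability p. Expected payoff against 1: 7p + 0(1−p) = 7p; against 2: 4p + 8(1−p) = −4p + 8.
Setting these equal: 7p = −4p + 8 ⇒ 11p = 8 ⇒ p = 8/11, and the value is (7)·(8/11) = 56/11.
For Player II: with q = P(1), equating I's and II's payoffs gives 3q + 4 = −8q + 8 ⇒ q = 4/11.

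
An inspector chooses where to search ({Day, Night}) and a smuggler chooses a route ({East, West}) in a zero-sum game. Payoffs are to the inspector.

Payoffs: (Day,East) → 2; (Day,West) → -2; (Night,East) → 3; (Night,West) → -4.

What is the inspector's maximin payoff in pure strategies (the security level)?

Row minima: Day → -2, Night → -4.
The best of these is -2.

-2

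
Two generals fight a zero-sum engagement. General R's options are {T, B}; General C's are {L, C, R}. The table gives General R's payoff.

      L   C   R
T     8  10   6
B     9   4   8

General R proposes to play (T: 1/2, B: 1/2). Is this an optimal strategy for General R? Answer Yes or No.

Yes

Against L this mix gives (1/2)·8 + (1/2)·9 = 17/2.
Against C this mix gives (1/2)·10 + (1/2)·4 = 7.
Against R this mix gives (1/2)·6 + (1/2)·8 = 7.
All of General C's active replies (C, R) yield 7, and no column does worse for General R. The mix makes General C indifferent and guarantees 7, so it is optimal.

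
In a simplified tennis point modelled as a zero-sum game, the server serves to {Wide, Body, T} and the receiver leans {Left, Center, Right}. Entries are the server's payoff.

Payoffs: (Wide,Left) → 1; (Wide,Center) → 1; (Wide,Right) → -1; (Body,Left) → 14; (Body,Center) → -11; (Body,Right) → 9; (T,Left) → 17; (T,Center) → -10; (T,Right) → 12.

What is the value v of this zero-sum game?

Row minima: Wide → -1, Body → -11, T → -10; maximin = -1.
Column maxima: Left → 17, Center → 1, Right → 12; minimax = 1.
-1 ≠ 1, so there is no saddle point; optimal play is mixed.
Body is strictly dominated by T, so the server never plays it.
Left is strictly dominated by Right (it gives the server strictly more in every row), so the receiver never plays it.
On the remaining 2×2 (Wide, T vs Center, Right):
Let the server play Wide with probability p. Expected payoff against Center: 1p + (-10)(1−p) = 11p − 10; against Right: (-1)p + 12(1−p) = −13p + 12.
Setting these equal: 11p − 10 = −13p + 12 ⇒ 24p = 22 ⇒ p = 11/12, and the value is (11)·(11/12) − 10 = 1/12.
For the receiver: with q = P(Center), equating Wide's and T's payoffs gives 2q − 1 = −22q + 12 ⇒ q = 13/24.

1/12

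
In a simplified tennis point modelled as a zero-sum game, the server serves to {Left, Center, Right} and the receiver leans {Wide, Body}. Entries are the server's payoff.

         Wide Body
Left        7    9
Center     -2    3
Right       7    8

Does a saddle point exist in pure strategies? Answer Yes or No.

Row minima: Left → 7, Center → -2, Right → 7; maximin = 7.
Column maxima: Wide → 7, Body → 9; minimax = 7.
maximin = minimax = 7, so a saddle point exists.

Yes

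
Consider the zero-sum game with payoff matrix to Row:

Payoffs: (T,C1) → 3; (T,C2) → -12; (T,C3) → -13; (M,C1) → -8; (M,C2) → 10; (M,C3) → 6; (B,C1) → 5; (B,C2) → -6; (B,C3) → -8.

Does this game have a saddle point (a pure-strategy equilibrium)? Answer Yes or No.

No

Row minima: T → -13, M → -8, B → -8; maximin = -8.
Column maxima: C1 → 5, C2 → 10, C3 → 6; minimax = 5.
-8 ≠ 5, so no pure-strategy equilibrium exists.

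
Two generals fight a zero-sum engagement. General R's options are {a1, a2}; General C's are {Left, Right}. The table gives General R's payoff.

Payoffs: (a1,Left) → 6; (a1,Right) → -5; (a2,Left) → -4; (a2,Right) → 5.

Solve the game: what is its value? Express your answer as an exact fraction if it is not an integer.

Row minima: a1 → -5, a2 → -4; maximin = -4.
Column maxima: Left → 6, Right → 5; minimax = 5.
-4 ≠ 5, so there is no saddle point; optimal play is mixed.
Let General R play a1 with probability p. Expected payoff against Left: 6p + (-4)(1−p) = 10p − 4; against Right: (-5)p + 5(1−p) = −10p + 5.
Setting these equal: 10p − 4 = −10p + 5 ⇒ 20p = 9 ⇒ p = 9/20, and the value is (10)·(9/20) − 4 = 1/2.
For General C: with q = P(Left), equating a1's and a2's payoffs gives 11q − 5 = −9q + 5 ⇒ q = 1/2.

1/2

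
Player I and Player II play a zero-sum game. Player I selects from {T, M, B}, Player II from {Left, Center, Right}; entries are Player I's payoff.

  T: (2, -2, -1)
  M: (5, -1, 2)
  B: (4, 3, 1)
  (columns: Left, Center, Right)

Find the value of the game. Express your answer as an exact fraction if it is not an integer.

7/5

Row minima: T → -2, M → -1, B → 1; maximin = 1.
Column maxima: Left → 5, Center → 3, Right → 2; minimax = 2.
1 ≠ 2, so there is no saddle point; optimal play is mixed.
T is strictly dominated by M, so Player I never plays it.
Left is strictly dominated by Center (it gives Player I strictly more in every row), so Player II never plays it.
On the remaining 2×2 (M, B vs Center, Right):
Let Player I play M with probability p. Expected payoff against Center: (-1)p + 3(1−p) = −4p + 3; against Right: 2p + 1(1−p) = p + 1.
Setting these equal: −4p + 3 = p + 1 ⇒ −5p = -2 ⇒ p = 2/5, and the value is (-4)·(2/5) + 3 = 7/5.
For Player II: with q = P(Center), equating M's and B's payoffs gives −3q + 2 = 2q + 1 ⇒ q = 1/5.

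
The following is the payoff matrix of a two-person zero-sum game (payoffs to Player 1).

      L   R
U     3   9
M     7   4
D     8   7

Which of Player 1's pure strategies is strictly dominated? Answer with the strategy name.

D gives a strictly higher payoff than M against every column: 8 > 7, 7 > 4.
So M is strictly dominated and Player 1 never plays it.

M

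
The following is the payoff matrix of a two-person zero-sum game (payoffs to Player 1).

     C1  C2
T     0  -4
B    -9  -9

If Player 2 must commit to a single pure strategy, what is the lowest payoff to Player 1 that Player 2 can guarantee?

Column maxima: C1 → 0, C2 → -4.
The smallest of these is -4.

-4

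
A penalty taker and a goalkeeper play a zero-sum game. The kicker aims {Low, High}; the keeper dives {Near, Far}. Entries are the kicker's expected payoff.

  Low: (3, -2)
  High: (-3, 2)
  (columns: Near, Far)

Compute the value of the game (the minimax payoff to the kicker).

0

Row minima: Low → -2, High → -3; maximin = -2.
Column maxima: Near → 3, Far → 2; minimax = 2.
-2 ≠ 2, so there is no saddle point; optimal play is mixed.
Let the kicker play Low with probability p. Expected payoff against Near: 3p + (-3)(1−p) = 6p − 3; against Far: (-2)p + 2(1−p) = −4p + 2.
Setting these equal: 6p − 3 = −4p + 2 ⇒ 10p = 5 ⇒ p = 1/2, and the value is (6)·(1/2) − 3 = 0.
For the keeper: with q = P(Near), equating Low's and High's payoffs gives 5q − 2 = −5q + 2 ⇒ q = 2/5.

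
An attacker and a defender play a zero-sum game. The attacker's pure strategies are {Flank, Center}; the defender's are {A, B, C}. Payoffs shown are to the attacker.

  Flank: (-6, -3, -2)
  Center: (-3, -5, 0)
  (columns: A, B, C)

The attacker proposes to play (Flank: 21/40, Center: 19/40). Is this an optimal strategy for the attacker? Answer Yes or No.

Against A this mix gives (21/40)·(-6) + (19/40)·(-3) = -183/40.
Against B this mix gives (21/40)·(-3) + (19/40)·(-5) = -79/20.
Against C this mix gives (21/40)·(-2) + (19/40)·0 = -21/20.
The defender will play A, holding the attacker to -183/40. Shifting weight toward the row that does better against A would raise this floor (the equalizing mix achieves -21/5 against both A and B), so the proposed strategy is not optimal.

No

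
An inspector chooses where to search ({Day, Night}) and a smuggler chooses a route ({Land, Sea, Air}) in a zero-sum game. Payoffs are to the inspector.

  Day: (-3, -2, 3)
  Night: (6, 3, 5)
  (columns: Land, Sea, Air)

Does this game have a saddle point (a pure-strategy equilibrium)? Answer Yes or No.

Yes

Row minima: Day → -3, Night → 3; maximin = 3.
Column maxima: Land → 6, Sea → 3, Air → 5; minimax = 3.
maximin = minimax = 3, so a saddle point exists.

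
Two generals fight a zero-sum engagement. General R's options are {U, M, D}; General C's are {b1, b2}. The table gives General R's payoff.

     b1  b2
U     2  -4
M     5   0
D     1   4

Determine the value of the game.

Row minima: U → -4, M → 0, D → 1; maximin = 1.
Column maxima: b1 → 5, b2 → 4; minimax = 4.
1 ≠ 4, so there is no saddle point; optimal play is mixed.
U is strictly dominated by M, so General R never plays it.
On the remaining 2×2 (M, D vs b1, b2):
Let General R play M with probability p. Expected payoff against b1: 5p + 1(1−p) = 4p + 1; against b2: 0p + 4(1−p) = −4p + 4.
Setting these equal: 4p + 1 = −4p + 4 ⇒ 8p = 3 ⇒ p = 3/8, and the value is (4)·(3/8) + 1 = 5/2.
For General C: with q = P(b1), equating M's and D's payoffs gives 5q = −3q + 4 ⇒ q = 1/2.

5/2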